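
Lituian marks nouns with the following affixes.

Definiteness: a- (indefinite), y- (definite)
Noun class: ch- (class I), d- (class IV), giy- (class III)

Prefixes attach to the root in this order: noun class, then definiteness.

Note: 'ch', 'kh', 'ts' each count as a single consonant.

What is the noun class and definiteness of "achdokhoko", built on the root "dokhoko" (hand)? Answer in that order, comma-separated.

Segment: a-ch-dokhoko.
noun class: ch- → class I.
definiteness: a- → indefinite.

class I, indefinite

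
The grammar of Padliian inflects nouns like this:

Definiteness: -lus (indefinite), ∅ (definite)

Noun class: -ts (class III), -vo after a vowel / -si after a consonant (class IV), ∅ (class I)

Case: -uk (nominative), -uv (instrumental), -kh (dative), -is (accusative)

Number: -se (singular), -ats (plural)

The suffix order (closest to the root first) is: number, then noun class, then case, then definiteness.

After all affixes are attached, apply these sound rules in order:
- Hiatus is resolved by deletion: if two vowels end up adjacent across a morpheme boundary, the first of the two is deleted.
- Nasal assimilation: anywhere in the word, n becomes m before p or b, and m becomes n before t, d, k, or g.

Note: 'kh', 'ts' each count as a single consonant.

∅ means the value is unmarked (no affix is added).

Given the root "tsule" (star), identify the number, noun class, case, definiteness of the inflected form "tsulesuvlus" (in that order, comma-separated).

singular, class I, instrumental, indefinite

Segment: tsule-se-uv-lus.
number: -se → singular.
noun class: ∅ → class I.
case: -uv → instrumental.
definiteness: -lus → indefinite.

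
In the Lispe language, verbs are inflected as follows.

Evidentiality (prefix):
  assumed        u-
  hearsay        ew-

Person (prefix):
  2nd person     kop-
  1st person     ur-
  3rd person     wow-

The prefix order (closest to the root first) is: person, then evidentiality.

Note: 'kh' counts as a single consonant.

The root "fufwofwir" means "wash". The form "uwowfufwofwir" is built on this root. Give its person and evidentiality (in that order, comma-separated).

Segment: u-wow-fufwofwir.
person: wow- → 3rd person.
evidentiality: u- → assumed.

3rd person, assumed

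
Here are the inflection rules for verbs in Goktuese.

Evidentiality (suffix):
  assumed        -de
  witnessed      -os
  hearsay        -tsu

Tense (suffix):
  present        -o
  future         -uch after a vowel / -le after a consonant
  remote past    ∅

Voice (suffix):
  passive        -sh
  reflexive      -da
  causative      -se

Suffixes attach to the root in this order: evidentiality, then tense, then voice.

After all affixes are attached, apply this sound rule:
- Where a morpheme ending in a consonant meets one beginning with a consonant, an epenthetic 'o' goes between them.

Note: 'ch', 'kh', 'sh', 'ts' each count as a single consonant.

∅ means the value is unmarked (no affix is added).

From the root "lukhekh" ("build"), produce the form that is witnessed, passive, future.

lukhekhosolesh

Attach evidentiality witnessed -os → lukhekhos.
Attach tense future -le (after consonant 's') → lukhekhosle.
Attach voice passive -sh → lukhekhoslesh.
Apply epenthesis: lukhekhoslesh → lukhekhosolesh.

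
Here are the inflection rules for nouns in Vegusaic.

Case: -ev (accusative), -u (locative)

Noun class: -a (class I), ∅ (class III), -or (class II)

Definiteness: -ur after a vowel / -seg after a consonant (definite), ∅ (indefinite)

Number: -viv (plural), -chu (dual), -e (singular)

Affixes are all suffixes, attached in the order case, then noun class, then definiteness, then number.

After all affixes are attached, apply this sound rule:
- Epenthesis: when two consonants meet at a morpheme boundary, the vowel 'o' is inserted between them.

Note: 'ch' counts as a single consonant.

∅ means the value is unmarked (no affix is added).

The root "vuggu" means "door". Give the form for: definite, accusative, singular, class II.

Attach case accusative -ev → vugguev.
Attach noun class class II -or → vugguevor.
Attach definiteness definite -seg (after consonant 'r') → vugguevorseg.
Attach number singular -e → vugguevorsege.
Apply epenthesis: vugguevorsege → vugguevorosege.

vugguevorosege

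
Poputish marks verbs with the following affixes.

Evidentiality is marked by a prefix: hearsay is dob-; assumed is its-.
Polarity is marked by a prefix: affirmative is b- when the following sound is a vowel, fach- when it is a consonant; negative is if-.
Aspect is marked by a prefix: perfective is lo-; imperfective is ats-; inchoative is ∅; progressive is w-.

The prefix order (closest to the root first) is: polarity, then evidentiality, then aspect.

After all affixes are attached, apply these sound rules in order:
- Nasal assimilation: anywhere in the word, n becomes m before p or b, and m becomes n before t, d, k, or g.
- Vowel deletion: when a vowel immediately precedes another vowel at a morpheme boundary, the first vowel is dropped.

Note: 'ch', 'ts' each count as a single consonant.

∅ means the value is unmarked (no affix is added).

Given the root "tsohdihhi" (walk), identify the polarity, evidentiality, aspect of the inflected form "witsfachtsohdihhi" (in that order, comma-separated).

affirmative, assumed, progressive

Segment: w-its-fach-tsohdihhi.
polarity: b/fach- → affirmative.
evidentiality: its- → assumed.
aspect: w- → progressive.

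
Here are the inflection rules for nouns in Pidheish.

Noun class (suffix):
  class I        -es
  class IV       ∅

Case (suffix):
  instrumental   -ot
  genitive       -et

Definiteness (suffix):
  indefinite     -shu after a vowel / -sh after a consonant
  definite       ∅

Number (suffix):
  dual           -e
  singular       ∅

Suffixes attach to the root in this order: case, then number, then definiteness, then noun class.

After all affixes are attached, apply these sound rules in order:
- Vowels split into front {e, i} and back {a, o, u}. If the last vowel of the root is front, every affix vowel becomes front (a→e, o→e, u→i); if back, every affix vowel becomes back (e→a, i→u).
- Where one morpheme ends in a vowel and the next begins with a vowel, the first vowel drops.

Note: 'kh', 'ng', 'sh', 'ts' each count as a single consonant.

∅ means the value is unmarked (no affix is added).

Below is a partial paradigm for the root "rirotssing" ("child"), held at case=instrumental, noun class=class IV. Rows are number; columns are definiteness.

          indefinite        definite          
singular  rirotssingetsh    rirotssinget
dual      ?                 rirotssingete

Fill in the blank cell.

Attach case instrumental -ot → rirotssingot.
Attach number dual -e → rirotssingote.
Attach definiteness indefinite -shu (after vowel 'e') → rirotssingoteshu.
noun class = class IV: zero marking, form stays rirotssingoteshu.
Apply vowel harmony: rirotssingoteshu → rirotssingeteshi.
Vowel deletion: no change.

rirotssingeteshi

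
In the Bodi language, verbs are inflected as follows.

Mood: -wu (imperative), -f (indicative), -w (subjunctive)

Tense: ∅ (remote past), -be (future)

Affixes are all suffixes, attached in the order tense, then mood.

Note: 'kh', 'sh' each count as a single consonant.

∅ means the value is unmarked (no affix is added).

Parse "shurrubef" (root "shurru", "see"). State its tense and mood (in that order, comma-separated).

future, indicative

Segment: shurru-be-f.
tense: -be → future.
mood: -f → indicative.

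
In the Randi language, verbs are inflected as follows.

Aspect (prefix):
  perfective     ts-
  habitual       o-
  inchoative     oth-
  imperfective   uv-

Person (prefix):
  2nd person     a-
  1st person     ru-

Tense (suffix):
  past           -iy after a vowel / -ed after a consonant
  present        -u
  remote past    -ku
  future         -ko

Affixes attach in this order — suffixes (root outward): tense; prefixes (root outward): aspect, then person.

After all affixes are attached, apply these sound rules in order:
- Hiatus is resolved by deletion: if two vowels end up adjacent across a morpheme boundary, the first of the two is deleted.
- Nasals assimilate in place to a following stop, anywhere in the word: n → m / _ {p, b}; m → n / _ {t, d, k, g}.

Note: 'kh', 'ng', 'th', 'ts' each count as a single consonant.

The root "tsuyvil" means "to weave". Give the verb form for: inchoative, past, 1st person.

Attach aspect inchoative oth- → othtsuyvil.
Attach person 1st person ru- → ruothtsuyvil.
Attach tense past -ed (after consonant 'l') → ruothtsuyviled.
Apply vowel deletion: ruothtsuyviled → rothtsuyviled.
Nasal assimilation: no change.

rothtsuyviled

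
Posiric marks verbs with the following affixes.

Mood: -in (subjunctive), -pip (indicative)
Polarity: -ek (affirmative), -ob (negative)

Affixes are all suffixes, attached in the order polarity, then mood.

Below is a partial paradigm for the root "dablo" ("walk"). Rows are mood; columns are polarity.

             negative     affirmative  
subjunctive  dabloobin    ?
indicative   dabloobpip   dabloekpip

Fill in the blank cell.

Attach polarity affirmative -ek → dabloek.
Attach mood subjunctive -in → dabloekin.

dabloekin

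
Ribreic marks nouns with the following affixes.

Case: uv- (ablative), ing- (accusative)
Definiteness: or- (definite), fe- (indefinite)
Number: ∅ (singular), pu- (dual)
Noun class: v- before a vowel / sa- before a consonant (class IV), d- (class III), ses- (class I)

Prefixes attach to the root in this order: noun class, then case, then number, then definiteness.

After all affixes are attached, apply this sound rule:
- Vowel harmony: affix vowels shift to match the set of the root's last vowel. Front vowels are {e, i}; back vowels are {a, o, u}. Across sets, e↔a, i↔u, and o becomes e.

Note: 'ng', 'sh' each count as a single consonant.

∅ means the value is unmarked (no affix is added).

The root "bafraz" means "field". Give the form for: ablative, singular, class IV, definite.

Attach noun class class IV sa- (before consonant 'b') → sabafraz.
Attach case ablative uv- → uvsabafraz.
number = singular: zero marking, form stays uvsabafraz.
Attach definiteness definite or- → oruvsabafraz.
Vowel harmony: no change.

oruvsabafraz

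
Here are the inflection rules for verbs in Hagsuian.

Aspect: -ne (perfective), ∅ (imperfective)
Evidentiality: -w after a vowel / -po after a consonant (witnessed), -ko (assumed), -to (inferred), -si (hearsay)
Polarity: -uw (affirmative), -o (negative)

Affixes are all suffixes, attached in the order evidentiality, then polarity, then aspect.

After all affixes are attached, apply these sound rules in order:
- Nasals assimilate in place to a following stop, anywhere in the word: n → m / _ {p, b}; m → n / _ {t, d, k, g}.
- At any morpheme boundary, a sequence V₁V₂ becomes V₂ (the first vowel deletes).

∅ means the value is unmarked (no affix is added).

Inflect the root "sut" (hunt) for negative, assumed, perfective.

Attach evidentiality assumed -ko → sutko.
Attach polarity negative -o → sutkoo.
Attach aspect perfective -ne → sutkoone.
Nasal assimilation: no change.
Apply vowel deletion: sutkoone → sutkone.

sutkone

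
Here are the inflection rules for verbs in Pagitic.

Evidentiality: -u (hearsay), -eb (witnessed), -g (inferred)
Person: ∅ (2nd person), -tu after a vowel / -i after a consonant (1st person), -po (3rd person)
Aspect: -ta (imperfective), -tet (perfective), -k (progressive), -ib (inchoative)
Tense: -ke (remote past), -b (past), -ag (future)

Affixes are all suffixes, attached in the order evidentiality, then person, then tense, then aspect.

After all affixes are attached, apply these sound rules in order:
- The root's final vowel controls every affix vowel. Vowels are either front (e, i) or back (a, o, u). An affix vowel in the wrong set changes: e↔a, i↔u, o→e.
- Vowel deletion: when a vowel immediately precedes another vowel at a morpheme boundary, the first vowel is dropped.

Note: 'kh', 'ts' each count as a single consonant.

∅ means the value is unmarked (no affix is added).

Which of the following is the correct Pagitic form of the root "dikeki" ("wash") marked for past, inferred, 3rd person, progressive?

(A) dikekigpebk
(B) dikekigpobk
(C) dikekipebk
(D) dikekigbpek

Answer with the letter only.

A

Attach evidentiality inferred -g → dikekig.
Attach person 3rd person -po → dikekigpo.
Attach tense past -b → dikekigpob.
Attach aspect progressive -k → dikekigpobk.
Apply vowel harmony: dikekigpobk → dikekigpebk.
Vowel deletion: no change.
So the correct form is dikekigpebk, option (A).
(C) dikekipebk is wrong: it uses hearsay instead of inferred for evidentiality.
(D) dikekigbpek is wrong: it has the affixes in the wrong order.
(B) dikekigpobk is wrong: it fails to apply the sound rule(s).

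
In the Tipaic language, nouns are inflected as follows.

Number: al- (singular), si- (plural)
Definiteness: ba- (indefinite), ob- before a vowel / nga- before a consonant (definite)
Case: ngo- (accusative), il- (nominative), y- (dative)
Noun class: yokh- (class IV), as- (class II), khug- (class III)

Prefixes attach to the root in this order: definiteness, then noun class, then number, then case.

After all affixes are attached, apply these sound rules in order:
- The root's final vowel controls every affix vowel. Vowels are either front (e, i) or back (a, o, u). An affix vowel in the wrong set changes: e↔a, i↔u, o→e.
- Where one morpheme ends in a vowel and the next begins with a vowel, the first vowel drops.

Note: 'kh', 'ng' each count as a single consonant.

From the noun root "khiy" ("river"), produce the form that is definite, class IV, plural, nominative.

Attach definiteness definite nga- (before consonant 'kh') → ngakhiy.
Attach noun class class IV yokh- → yokhngakhiy.
Attach number plural si- → siyokhngakhiy.
Attach case nominative il- → ilsiyokhngakhiy.
Apply vowel harmony: ilsiyokhngakhiy → ilsiyekhngekhiy.
Vowel deletion: no change.

ilsiyekhngekhiy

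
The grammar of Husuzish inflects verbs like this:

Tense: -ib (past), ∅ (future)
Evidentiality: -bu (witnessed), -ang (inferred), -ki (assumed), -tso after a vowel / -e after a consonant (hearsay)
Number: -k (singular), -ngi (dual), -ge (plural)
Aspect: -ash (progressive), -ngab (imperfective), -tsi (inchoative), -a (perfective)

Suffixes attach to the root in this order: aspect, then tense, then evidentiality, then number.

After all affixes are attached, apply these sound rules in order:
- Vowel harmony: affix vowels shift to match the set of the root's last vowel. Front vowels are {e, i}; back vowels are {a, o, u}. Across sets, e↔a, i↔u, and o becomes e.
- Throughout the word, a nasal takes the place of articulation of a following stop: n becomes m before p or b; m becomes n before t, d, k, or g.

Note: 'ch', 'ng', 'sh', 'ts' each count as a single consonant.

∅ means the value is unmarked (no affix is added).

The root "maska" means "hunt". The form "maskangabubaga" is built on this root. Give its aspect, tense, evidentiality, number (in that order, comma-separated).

Segment: maska-ngab-ib-e-ge.
aspect: -ngab → imperfective.
tense: -ib → past.
evidentiality: -tso/e → hearsay.
number: -ge → plural.

imperfective, past, hearsay, plural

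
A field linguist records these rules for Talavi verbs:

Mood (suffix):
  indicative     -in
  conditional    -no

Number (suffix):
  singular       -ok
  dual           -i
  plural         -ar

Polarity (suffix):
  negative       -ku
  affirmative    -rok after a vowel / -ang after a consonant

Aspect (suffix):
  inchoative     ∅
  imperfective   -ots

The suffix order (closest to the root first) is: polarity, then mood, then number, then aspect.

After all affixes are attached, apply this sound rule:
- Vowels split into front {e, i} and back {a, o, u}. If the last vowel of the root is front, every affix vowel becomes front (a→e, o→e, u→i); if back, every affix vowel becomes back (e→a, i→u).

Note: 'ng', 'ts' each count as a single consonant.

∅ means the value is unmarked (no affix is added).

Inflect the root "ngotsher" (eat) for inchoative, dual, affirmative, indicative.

Attach polarity affirmative -ang (after consonant 'r') → ngotsherang.
Attach mood indicative -in → ngotsherangin.
Attach number dual -i → ngotsherangini.
aspect = inchoative: zero marking, form stays ngotsherangini.
Apply vowel harmony: ngotsherangini → ngotsherengini.

ngotsherengini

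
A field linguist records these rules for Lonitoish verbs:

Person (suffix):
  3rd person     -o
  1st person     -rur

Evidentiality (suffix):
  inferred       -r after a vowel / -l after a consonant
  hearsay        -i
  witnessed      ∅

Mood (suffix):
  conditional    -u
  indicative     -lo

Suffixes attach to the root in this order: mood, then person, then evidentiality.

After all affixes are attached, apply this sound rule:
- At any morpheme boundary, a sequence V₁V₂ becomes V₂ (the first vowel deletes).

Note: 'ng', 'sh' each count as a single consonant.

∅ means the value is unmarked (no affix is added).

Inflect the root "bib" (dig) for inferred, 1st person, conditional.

Attach mood conditional -u → bibu.
Attach person 1st person -rur → biburur.
Attach evidentiality inferred -l (after consonant 'r') → bibururl.
Vowel deletion: no change.

bibururl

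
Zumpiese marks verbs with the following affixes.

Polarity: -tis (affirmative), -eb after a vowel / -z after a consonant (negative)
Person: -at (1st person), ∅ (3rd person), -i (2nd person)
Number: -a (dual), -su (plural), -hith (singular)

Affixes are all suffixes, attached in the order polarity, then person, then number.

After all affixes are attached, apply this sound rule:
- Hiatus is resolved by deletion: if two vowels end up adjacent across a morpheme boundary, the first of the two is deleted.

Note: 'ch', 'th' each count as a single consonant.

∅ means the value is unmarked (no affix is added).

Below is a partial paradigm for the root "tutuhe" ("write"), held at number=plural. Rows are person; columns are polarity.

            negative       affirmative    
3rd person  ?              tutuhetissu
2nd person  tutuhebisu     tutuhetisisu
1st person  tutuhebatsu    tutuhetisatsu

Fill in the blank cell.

tutuhebsu

Attach polarity negative -eb (after vowel 'e') → tutuheeb.
person = 3rd person: zero marking, form stays tutuheeb.
Attach number plural -su → tutuheebsu.
Apply vowel deletion: tutuheebsu → tutuhebsu.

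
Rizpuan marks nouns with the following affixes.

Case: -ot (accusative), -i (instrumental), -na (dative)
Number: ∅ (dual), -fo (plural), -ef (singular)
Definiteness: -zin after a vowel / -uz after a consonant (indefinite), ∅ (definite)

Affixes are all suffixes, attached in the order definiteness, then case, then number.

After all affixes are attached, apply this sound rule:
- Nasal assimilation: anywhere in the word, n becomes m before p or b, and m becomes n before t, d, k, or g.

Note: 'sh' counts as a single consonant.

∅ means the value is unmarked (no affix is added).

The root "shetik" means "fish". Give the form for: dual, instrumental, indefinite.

Attach definiteness indefinite -uz (after consonant 'k') → shetikuz.
Attach case instrumental -i → shetikuzi.
number = dual: zero marking, form stays shetikuzi.
Nasal assimilation: no change.

shetikuzi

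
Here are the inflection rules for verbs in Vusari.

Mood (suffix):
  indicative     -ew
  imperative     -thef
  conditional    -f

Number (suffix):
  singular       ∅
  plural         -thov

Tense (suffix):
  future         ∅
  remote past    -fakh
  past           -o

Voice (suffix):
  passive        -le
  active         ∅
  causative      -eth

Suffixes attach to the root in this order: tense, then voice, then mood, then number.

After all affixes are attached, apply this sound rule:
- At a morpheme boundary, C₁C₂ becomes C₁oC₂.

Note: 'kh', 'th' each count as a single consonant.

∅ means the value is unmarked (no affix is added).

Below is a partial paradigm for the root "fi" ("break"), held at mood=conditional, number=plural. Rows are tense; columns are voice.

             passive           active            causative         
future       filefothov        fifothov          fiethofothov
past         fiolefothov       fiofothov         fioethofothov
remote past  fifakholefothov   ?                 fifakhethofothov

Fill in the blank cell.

Attach tense remote past -fakh → fifakh.
voice = active: zero marking, form stays fifakh.
Attach mood conditional -f → fifakhf.
Attach number plural -thov → fifakhfthov.
Apply epenthesis: fifakhfthov → fifakhofothov.

fifakhofothov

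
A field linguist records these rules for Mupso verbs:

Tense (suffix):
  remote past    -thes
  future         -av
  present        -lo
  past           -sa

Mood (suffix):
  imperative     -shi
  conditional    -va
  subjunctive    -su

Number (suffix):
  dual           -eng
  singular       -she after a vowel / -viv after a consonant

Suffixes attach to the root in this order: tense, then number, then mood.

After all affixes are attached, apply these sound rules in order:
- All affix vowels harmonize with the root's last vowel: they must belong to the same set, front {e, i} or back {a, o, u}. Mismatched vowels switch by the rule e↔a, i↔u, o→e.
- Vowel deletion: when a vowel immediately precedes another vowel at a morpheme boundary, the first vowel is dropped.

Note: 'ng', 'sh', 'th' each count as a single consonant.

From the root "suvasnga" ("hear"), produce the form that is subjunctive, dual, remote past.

suvasngathasangsu

Attach tense remote past -thes → suvasngathes.
Attach number dual -eng → suvasngatheseng.
Attach mood subjunctive -su → suvasngathesengsu.
Apply vowel harmony: suvasngathesengsu → suvasngathasangsu.
Vowel deletion: no change.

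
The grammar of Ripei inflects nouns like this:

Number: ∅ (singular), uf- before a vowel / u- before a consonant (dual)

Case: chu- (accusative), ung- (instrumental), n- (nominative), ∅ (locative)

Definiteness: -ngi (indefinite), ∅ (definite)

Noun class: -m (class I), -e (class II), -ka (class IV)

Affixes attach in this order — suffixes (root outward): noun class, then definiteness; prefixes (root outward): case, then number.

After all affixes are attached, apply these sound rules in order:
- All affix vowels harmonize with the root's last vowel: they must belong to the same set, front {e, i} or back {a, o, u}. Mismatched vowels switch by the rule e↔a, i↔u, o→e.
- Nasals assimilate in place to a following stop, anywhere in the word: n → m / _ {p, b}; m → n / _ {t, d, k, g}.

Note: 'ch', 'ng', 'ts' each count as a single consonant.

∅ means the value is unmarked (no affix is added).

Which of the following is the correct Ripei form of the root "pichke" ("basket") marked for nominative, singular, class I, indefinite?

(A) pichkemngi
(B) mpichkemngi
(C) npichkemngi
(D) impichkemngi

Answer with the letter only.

Attach noun class class I -m → pichkem.
Attach case nominative n- → npichkem.
Attach definiteness indefinite -ngi → npichkemngi.
number = singular: zero marking, form stays npichkemngi.
Vowel harmony: no change.
Apply nasal assimilation: npichkemngi → mpichkemngi.
So the correct form is mpichkemngi, option (B).
(C) npichkemngi is wrong: it fails to apply the sound rule(s).
(D) impichkemngi is wrong: it uses dual instead of singular for number.
(A) pichkemngi is wrong: it uses locative instead of nominative for case.

B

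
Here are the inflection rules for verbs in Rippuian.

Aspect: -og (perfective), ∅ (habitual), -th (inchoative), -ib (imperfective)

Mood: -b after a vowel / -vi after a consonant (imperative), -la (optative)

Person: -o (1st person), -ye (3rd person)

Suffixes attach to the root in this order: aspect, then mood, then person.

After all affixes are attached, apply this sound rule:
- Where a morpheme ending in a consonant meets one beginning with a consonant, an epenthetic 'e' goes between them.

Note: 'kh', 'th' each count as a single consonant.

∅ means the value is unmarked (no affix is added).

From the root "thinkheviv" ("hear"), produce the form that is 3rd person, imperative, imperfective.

Attach aspect imperfective -ib → thinkhevivib.
Attach mood imperative -vi (after consonant 'b') → thinkhevivibvi.
Attach person 3rd person -ye → thinkhevivibviye.
Apply epenthesis: thinkhevivibviye → thinkhevivibeviye.

thinkhevivibeviye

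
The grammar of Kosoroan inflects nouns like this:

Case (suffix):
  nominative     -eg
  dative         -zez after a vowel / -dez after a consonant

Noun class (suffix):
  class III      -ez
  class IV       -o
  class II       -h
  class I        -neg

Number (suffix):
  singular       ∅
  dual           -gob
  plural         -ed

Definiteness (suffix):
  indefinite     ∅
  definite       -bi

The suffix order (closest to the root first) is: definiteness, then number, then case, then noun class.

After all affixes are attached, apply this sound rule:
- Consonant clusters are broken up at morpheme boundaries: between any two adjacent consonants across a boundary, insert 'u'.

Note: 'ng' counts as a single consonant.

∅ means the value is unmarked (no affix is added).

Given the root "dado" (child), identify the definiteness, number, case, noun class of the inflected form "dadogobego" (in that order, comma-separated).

indefinite, dual, nominative, class IV

Segment: dado-gob-eg-o.
definiteness: ∅ → indefinite.
number: -gob → dual.
case: -eg → nominative.
noun class: -o → class IV.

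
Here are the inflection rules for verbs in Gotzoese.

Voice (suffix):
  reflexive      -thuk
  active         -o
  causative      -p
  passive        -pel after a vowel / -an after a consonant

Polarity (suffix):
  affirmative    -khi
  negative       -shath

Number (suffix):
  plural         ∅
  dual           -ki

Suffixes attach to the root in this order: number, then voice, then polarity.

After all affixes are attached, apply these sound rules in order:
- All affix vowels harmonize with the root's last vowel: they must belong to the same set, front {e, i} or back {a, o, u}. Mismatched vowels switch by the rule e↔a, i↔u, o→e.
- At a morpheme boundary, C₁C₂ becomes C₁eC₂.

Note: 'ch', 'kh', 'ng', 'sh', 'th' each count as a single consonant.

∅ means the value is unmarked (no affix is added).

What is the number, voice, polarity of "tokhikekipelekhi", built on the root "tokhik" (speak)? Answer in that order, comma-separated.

dual, passive, affirmative

Segment: tokhik-ki-pel-khi.
number: -ki → dual.
voice: -pel/an → passive.
polarity: -khi → affirmative.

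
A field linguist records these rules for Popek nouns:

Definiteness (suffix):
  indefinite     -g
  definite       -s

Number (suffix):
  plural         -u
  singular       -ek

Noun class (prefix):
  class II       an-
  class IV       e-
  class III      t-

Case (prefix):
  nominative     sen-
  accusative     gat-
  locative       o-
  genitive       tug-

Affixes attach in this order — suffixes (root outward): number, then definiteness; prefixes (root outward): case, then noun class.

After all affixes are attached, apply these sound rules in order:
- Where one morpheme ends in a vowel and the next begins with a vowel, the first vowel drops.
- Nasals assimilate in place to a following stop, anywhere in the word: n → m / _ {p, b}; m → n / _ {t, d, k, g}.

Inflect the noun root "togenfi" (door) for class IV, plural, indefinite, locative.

otogenfug

Attach case locative o- → otogenfi.
Attach noun class class IV e- → eotogenfi.
Attach number plural -u → eotogenfiu.
Attach definiteness indefinite -g → eotogenfiug.
Apply vowel deletion: eotogenfiug → otogenfug.
Nasal assimilation: no change.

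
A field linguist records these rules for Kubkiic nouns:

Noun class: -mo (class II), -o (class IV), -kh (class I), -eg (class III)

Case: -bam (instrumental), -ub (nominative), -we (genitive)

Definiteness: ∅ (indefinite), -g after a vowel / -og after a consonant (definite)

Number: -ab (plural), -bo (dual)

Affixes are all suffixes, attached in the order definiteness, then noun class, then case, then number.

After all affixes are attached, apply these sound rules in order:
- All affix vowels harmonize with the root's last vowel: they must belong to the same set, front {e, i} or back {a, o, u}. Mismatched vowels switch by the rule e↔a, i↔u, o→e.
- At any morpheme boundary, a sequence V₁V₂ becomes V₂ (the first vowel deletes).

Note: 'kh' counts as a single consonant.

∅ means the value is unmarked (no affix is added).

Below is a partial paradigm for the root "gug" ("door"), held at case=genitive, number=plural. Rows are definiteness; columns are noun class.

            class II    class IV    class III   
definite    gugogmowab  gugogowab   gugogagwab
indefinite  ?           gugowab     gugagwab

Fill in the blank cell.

gugmowab

definiteness = indefinite: zero marking, form stays gug.
Attach noun class class II -mo → gugmo.
Attach case genitive -we → gugmowe.
Attach number plural -ab → gugmoweab.
Apply vowel harmony: gugmoweab → gugmowaab.
Apply vowel deletion: gugmowaab → gugmowab.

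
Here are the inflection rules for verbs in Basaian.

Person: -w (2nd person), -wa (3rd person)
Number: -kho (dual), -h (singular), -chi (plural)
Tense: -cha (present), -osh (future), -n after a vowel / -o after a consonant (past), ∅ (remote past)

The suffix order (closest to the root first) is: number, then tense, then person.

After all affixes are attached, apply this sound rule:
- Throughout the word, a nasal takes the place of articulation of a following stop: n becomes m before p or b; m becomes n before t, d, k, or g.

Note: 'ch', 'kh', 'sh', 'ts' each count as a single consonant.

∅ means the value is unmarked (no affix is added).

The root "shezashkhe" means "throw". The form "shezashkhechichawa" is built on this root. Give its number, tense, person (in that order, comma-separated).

Segment: shezashkhe-chi-cha-wa.
number: -chi → plural.
tense: -cha → present.
person: -wa → 3rd person.

plural, present, 3rd person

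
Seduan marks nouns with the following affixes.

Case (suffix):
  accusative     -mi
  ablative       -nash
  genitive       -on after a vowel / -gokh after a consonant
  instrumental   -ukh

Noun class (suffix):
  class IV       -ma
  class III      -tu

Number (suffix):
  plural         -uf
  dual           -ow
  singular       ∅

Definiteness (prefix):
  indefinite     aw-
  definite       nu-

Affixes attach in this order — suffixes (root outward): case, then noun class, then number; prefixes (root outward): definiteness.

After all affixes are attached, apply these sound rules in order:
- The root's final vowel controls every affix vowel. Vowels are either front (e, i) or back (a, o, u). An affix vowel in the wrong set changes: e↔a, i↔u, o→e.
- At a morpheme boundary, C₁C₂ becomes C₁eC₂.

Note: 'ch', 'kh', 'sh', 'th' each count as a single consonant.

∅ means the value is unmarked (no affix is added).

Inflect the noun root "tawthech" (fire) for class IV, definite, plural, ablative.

nitawthecheneshemeif

Attach definiteness definite nu- → nutawthech.
Attach case ablative -nash → nutawthechnash.
Attach noun class class IV -ma → nutawthechnashma.
Attach number plural -uf → nutawthechnashmauf.
Apply vowel harmony: nutawthechnashmauf → nitawthechneshmeif.
Apply epenthesis: nitawthechneshmeif → nitawthecheneshemeif.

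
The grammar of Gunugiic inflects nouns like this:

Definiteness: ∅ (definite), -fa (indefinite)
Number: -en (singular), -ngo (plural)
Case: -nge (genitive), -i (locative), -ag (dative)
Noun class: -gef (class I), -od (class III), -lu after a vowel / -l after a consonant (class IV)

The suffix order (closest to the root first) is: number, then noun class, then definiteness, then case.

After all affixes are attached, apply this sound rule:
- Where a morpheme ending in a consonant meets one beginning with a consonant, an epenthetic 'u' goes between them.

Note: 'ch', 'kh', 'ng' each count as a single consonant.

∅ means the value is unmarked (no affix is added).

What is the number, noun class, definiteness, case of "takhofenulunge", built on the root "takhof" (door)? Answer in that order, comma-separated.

Segment: takhof-en-l-nge.
number: -en → singular.
noun class: -lu/l → class IV.
definiteness: ∅ → definite.
case: -nge → genitive.

singular, class IV, definite, genitive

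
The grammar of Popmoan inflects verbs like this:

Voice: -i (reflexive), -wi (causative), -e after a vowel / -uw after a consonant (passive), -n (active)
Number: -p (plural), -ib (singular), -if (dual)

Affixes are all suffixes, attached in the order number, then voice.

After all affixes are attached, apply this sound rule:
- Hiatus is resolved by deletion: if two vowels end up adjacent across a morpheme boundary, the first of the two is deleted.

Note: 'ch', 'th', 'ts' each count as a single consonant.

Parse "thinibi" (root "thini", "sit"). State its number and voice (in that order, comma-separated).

Segment: thini-ib-i.
number: -ib → singular.
voice: -i → reflexive.

singular, reflexive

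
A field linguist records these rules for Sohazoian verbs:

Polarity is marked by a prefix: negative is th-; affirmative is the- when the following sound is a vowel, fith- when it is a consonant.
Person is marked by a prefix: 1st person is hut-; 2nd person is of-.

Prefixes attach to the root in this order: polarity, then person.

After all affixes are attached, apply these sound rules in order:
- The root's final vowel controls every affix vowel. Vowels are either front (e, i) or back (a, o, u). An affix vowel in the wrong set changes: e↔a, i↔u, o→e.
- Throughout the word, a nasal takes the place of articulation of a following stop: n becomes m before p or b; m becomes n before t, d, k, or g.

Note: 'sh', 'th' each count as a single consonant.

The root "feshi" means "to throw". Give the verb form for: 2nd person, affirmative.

effithfeshi

Attach polarity affirmative fith- (before consonant 'f') → fithfeshi.
Attach person 2nd person of- → offithfeshi.
Apply vowel harmony: offithfeshi → effithfeshi.
Nasal assimilation: no change.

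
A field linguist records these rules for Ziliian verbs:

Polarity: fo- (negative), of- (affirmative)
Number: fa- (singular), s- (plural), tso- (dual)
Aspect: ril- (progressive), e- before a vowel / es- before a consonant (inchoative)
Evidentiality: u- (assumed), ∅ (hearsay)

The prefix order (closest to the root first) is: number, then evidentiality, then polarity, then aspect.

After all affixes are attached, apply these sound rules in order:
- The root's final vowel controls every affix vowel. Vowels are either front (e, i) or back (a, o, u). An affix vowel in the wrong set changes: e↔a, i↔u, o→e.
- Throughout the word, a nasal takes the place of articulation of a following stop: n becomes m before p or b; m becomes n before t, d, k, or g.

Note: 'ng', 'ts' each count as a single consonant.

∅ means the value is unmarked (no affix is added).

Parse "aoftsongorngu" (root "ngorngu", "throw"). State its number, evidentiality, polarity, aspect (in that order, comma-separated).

dual, hearsay, affirmative, inchoative

Segment: e-of-tso-ngorngu.
number: tso- → dual.
evidentiality: ∅ → hearsay.
polarity: of- → affirmative.
aspect: e/es- → inchoative.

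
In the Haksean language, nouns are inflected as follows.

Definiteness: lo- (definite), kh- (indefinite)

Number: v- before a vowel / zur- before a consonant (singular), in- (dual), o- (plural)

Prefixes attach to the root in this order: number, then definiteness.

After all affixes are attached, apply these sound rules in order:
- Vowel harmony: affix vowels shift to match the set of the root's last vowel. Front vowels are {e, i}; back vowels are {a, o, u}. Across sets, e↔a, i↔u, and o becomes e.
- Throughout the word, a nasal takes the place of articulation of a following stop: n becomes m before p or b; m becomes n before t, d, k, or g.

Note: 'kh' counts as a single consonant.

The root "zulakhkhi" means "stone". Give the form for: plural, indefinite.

khezulakhkhi

Attach number plural o- → ozulakhkhi.
Attach definiteness indefinite kh- → khozulakhkhi.
Apply vowel harmony: khozulakhkhi → khezulakhkhi.
Nasal assimilation: no change.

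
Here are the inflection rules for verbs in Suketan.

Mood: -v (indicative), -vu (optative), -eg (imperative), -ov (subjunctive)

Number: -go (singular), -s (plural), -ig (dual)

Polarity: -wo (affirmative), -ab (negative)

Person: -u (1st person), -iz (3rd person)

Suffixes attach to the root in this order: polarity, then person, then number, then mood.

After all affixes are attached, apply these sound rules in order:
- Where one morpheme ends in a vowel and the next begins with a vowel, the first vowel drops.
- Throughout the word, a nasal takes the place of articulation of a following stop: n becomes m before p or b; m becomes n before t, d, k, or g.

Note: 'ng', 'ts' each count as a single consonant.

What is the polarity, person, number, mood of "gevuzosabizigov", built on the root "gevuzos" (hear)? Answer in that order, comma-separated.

negative, 3rd person, dual, subjunctive

Segment: gevuzos-ab-iz-ig-ov.
polarity: -ab → negative.
person: -iz → 3rd person.
number: -ig → dual.
mood: -ov → subjunctive.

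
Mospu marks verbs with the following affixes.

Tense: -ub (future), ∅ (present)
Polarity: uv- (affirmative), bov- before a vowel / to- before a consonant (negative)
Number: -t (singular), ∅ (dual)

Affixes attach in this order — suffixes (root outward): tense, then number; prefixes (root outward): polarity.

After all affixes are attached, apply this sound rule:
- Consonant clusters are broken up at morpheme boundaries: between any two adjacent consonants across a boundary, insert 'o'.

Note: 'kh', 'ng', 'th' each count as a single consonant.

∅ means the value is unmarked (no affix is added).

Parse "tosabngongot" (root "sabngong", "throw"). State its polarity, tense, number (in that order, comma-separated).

negative, present, singular

Segment: to-sabngong-t.
polarity: bov/to- → negative.
tense: ∅ → present.
number: -t → singular.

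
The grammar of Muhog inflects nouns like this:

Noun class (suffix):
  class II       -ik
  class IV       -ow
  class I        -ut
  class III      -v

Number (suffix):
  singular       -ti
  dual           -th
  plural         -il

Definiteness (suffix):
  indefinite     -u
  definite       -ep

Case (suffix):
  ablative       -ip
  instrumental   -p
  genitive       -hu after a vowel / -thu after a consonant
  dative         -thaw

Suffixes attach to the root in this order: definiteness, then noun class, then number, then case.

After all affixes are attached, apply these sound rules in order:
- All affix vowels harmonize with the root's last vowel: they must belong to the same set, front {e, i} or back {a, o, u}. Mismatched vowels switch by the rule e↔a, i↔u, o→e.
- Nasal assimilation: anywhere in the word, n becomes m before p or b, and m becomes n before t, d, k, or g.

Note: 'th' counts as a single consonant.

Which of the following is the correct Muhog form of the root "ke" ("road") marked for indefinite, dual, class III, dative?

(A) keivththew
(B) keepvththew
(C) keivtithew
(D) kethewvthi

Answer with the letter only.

A

Attach definiteness indefinite -u → keu.
Attach noun class class III -v → keuv.
Attach number dual -th → keuvth.
Attach case dative -thaw → keuvththaw.
Apply vowel harmony: keuvththaw → keivththew.
Nasal assimilation: no change.
So the correct form is keivththew, option (A).
(D) kethewvthi is wrong: it has the affixes in the wrong order.
(B) keepvththew is wrong: it uses definite instead of indefinite for definiteness.
(C) keivtithew is wrong: it uses singular instead of dual for number.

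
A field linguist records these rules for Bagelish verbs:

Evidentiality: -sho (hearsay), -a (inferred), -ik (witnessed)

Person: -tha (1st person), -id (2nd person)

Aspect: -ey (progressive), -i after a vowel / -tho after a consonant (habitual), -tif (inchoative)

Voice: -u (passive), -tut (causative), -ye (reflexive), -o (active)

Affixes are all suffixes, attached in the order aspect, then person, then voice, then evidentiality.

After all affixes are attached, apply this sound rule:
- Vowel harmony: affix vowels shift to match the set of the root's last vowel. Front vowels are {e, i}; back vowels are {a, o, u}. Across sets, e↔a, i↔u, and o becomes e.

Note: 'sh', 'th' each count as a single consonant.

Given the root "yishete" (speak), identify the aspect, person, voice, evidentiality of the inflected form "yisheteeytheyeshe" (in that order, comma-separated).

Segment: yishete-ey-tha-ye-sho.
aspect: -ey → progressive.
person: -tha → 1st person.
voice: -ye → reflexive.
evidentiality: -sho → hearsay.

progressive, 1st person, reflexive, hearsay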